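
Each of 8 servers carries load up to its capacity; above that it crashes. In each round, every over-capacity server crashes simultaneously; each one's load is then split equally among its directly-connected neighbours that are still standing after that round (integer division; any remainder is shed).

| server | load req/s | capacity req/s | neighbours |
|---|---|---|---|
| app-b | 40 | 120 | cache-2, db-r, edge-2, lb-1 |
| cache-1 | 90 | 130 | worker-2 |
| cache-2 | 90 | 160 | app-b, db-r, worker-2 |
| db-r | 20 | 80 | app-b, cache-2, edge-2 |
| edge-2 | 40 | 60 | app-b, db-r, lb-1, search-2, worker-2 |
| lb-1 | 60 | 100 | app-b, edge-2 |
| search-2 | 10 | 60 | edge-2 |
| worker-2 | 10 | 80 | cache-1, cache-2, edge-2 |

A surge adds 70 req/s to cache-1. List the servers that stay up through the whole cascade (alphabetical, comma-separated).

Round 1 — cache-1 at 160 > 130. cache-1 crashes.
  cache-1 sheds 160 req/s to worker-2: 160 each.
    worker-2: 10+160 = 170 > 80
Round 2 — worker-2 crashes.
  worker-2 sheds 170 req/s to cache-2, edge-2: 85 each.
    cache-2: 90+85 = 175 > 160
    edge-2: 40+85 = 125 > 60
Round 3 — cache-2, edge-2 crash.
  cache-2 sheds 175 req/s to app-b, db-r: 87 each (1 lost).
    app-b: 40+87 = 127 > 120
    db-r: 20+87 = 107 > 80
  edge-2 sheds 125 req/s to app-b, db-r, lb-1, search-2: 31 each (1 lost).
    app-b: 127+31 = 158 > 120
    db-r: 107+31 = 138 > 80
    lb-1: 60+31 = 91 ≤ 100
    search-2: 10+31 = 41 ≤ 60
Round 4 — app-b, db-r crash.
  app-b sheds 158 req/s to lb-1: 158 each.
    lb-1: 91+158 = 249 > 100
  db-r sheds 138 req/s: no online neighbours, lost.
Round 5 — lb-1 crashes.
  lb-1 sheds 249 req/s: no online neighbours, lost.
No further crashes.

search-2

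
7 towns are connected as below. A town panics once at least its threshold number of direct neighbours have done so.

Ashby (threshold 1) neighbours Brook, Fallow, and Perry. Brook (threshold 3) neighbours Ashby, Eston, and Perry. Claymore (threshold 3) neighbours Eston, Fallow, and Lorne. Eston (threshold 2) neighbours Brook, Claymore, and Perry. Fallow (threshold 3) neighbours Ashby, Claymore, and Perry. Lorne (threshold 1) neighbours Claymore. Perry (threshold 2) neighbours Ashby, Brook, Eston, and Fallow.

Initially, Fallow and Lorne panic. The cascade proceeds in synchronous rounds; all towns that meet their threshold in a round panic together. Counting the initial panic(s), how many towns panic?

Round 1 — Fallow, Lorne panic (initial).
Round 2 — checking thresholds:
  Ashby: 1 of 3 neighbours ≥ 1, panics.
  Claymore: 2 of 3 neighbours < 3, holds.
  Perry: 1 of 4 neighbours < 2, holds.
Round 3 — checking thresholds:
  Brook: 1 of 3 neighbours < 3, holds.
  Claymore: 2 of 3 neighbours < 3, holds.
  Perry: 2 of 4 neighbours ≥ 2, panics.
Round 4 — no new panics; cascade stops.

4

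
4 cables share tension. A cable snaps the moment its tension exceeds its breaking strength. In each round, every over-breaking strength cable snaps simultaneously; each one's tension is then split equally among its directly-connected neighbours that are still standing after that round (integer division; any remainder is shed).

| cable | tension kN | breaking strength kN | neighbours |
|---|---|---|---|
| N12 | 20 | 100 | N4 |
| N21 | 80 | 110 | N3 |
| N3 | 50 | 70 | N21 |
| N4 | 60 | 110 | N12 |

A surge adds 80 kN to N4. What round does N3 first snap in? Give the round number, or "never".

never

Round 1 — N4 at 140 > 110. N4 snaps.
  N4 sheds 140 kN to N12: 140 each.
    N12: 20+140 = 160 > 100
Round 2 — N12 snaps.
  N12 sheds 160 kN: no online neighbours, lost.
No further breaks.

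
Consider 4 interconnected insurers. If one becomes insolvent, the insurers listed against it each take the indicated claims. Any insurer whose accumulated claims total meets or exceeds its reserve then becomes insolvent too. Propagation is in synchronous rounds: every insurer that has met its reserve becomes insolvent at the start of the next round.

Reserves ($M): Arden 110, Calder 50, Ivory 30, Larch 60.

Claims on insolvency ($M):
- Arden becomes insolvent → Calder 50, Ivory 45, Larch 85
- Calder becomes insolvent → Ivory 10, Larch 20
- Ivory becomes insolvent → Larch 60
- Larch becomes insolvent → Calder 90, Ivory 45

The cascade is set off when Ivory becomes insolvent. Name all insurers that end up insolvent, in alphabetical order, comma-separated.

Calder, Ivory, Larch

Round 1 — Ivory becomes insolvent (initial).
  Larch: +60 → 60 ≥ 60
Round 2 — Larch becomes insolvent.
  Calder: +90 → 90 ≥ 50
Round 3 — Calder becomes insolvent.
No further insolvencies.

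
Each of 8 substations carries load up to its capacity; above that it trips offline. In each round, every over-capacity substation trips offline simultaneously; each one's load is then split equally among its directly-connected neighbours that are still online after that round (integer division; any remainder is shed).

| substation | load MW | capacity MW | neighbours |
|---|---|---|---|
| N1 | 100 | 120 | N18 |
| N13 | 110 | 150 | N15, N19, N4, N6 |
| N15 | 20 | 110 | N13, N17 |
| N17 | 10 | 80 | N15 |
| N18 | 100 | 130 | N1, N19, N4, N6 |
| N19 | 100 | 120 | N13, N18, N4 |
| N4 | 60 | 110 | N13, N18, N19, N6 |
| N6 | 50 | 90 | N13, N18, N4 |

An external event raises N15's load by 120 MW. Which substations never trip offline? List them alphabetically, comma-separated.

N17

Round 1 — N15 at 140 > 110. N15 trips offline.
  N15 sheds 140 MW to N13, N17: 70 each.
    N13: 110+70 = 180 > 150
    N17: 10+70 = 80 ≤ 80
Round 2 — N13 trips offline.
  N13 sheds 180 MW to N19, N4, N6: 60 each.
    N19: 100+60 = 160 > 120
    N4: 60+60 = 120 > 110
    N6: 50+60 = 110 > 90
Round 3 — N19, N4, N6 trip offline.
  N19 sheds 160 MW to N18: 160 each.
    N18: 100+160 = 260 > 130
  N4 sheds 120 MW to N18: 120 each.
    N18: 260+120 = 380 > 130
  N6 sheds 110 MW to N18: 110 each.
    N18: 380+110 = 490 > 130
Round 4 — N18 trips offline.
  N18 sheds 490 MW to N1: 490 each.
    N1: 100+490 = 590 > 120
Round 5 — N1 trips offline.
  N1 sheds 590 MW: no online neighbours, lost.
No further trips.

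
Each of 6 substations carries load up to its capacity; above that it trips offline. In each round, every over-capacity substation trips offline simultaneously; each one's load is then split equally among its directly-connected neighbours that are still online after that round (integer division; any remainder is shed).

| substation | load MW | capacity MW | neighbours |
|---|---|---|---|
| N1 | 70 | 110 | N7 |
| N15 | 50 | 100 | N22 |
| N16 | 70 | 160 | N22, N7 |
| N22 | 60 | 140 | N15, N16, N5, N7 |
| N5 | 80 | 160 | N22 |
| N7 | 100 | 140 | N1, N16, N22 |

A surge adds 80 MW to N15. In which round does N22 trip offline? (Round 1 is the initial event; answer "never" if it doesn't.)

2

Round 1 — N15 at 130 > 100. N15 trips offline.
  N15 sheds 130 MW to N22: 130 each.
    N22: 60+130 = 190 > 140
Round 2 — N22 trips offline.
  N22 sheds 190 MW to N16, N5, N7: 63 each (1 lost).
    N16: 70+63 = 133 ≤ 160
    N5: 80+63 = 143 ≤ 160
    N7: 100+63 = 163 > 140
Round 3 — N7 trips offline.
  N7 sheds 163 MW to N1, N16: 81 each (1 lost).
    N1: 70+81 = 151 > 110
    N16: 133+81 = 214 > 160
Round 4 — N1, N16 trip offline.
  N1 sheds 151 MW: no online neighbours, lost.
  N16 sheds 214 MW: no online neighbours, lost.
No further trips.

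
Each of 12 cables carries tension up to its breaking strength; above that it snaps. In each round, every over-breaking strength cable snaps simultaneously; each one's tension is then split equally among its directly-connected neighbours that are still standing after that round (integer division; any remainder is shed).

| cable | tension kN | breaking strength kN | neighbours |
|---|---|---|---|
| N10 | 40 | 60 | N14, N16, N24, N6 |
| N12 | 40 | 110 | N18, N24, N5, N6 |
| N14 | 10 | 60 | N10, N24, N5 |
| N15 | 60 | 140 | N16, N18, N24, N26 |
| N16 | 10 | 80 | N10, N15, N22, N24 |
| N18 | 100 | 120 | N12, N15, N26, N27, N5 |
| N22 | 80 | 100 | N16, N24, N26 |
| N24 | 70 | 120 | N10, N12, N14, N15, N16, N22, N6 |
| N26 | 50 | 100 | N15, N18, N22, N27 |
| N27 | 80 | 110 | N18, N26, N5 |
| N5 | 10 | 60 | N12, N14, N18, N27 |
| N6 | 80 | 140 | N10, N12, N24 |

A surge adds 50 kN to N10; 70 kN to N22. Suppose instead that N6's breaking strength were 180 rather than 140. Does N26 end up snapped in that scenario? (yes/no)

With N6's breaking strength at 180:
Round 1 — N10 at 90 > 60; N22 at 150 > 100. N10, N22 snap.
  N10 sheds 90 kN to N14, N16, N24, N6: 22 each (2 lost).
    N14: 10+22 = 32 ≤ 60
    N16: 10+22 = 32 ≤ 80
    N24: 70+22 = 92 ≤ 120
    N6: 80+22 = 102 ≤ 180
  N22 sheds 150 kN to N16, N24, N26: 50 each.
    N16: 32+50 = 82 > 80
    N24: 92+50 = 142 > 120
    N26: 50+50 = 100 ≤ 100
Round 2 — N16, N24 snap.
  N16 sheds 82 kN to N15: 82 each.
    N15: 60+82 = 142 > 140
  N24 sheds 142 kN to N12, N14, N15, N6: 35 each (2 lost).
    N12: 40+35 = 75 ≤ 110
    N14: 32+35 = 67 > 60
    N15: 142+35 = 177 > 140
    N6: 102+35 = 137 ≤ 180
Round 3 — N14, N15 snap.
  N14 sheds 67 kN to N5: 67 each.
    N5: 10+67 = 77 > 60
  N15 sheds 177 kN to N18, N26: 88 each (1 lost).
    N18: 100+88 = 188 > 120
    N26: 100+88 = 188 > 100
Round 4 — N18, N26, N5 snap.
  N18 sheds 188 kN to N12, N27: 94 each.
    N12: 75+94 = 169 > 110
    N27: 80+94 = 174 > 110
  N26 sheds 188 kN to N27: 188 each.
    N27: 174+188 = 362 > 110
  N5 sheds 77 kN to N12, N27: 38 each (1 lost).
    N12: 169+38 = 207 > 110
    N27: 362+38 = 400 > 110
Round 5 — N12, N27 snap.
  N12 sheds 207 kN to N6: 207 each.
    N6: 137+207 = 344 > 180
  N27 sheds 400 kN: no online neighbours, lost.
Round 6 — N6 snaps.
  N6 sheds 344 kN: no online neighbours, lost.
No further breaks.

yes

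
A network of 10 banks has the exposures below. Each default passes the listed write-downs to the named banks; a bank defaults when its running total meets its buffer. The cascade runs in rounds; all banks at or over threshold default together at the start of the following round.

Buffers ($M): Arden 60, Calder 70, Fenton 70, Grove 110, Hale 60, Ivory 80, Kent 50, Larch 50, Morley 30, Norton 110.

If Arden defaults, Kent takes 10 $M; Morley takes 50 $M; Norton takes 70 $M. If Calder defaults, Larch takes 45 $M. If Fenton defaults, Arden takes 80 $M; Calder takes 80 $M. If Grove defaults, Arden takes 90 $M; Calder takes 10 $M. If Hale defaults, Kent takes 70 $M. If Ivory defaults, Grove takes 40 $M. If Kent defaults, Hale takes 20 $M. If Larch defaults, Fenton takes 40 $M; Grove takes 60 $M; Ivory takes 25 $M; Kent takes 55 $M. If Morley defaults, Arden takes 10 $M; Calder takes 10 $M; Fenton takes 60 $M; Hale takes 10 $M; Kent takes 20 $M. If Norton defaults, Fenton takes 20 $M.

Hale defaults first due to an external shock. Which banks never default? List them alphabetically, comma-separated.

Arden, Calder, Fenton, Grove, Ivory, Larch, Morley, Norton

Round 1 — Hale defaults (initial).
  Kent: +70 → 70 ≥ 50
Round 2 — Kent defaults.
No further defaults.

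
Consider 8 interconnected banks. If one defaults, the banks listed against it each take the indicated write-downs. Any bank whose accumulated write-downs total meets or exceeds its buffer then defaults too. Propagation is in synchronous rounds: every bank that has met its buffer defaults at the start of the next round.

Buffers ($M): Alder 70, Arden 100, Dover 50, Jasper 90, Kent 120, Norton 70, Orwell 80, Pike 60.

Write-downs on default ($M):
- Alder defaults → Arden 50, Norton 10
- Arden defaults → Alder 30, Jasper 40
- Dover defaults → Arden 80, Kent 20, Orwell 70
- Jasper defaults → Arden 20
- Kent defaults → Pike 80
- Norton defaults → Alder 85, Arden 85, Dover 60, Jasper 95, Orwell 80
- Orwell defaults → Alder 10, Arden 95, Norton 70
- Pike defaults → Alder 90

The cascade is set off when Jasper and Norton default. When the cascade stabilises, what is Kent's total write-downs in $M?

Round 1 — Jasper, Norton default (initial).
  Alder: +85 → 85 ≥ 70
  Arden: +20+85 → 105 ≥ 100
  Dover: +60 → 60 ≥ 50
  Orwell: +80 → 80 ≥ 80
Round 2 — Alder, Arden, Dover, Orwell default.
  Kent: +20 → 20 < 120
No further defaults.

20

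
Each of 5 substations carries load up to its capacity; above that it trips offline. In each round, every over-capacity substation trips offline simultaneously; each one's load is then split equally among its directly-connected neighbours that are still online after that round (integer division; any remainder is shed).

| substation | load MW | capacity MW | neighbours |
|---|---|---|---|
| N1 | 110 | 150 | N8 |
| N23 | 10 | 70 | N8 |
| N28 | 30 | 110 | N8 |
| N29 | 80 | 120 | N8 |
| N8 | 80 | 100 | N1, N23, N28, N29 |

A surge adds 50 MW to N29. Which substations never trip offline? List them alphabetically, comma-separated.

N28

Round 1 — N29 at 130 > 120. N29 trips offline.
  N29 sheds 130 MW to N8: 130 each.
    N8: 80+130 = 210 > 100
Round 2 — N8 trips offline.
  N8 sheds 210 MW to N1, N23, N28: 70 each.
    N1: 110+70 = 180 > 150
    N23: 10+70 = 80 > 70
    N28: 30+70 = 100 ≤ 110
Round 3 — N1, N23 trip offline.
  N1 sheds 180 MW: no online neighbours, lost.
  N23 sheds 80 MW: no online neighbours, lost.
No further trips.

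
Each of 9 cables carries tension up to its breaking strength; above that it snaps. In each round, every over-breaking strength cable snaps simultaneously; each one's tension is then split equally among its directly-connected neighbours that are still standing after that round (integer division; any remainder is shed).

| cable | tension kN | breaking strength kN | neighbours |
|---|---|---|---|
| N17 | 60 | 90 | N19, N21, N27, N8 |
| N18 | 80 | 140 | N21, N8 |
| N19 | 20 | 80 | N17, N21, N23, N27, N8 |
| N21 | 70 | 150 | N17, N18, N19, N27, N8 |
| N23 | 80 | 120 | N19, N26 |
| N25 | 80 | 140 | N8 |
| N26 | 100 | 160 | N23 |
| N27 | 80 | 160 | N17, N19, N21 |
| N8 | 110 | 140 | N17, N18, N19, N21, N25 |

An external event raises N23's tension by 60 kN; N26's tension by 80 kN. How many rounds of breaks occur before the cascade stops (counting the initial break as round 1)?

Round 1 — N23 at 140 > 120; N26 at 180 > 160. N23, N26 snap.
  N23 sheds 140 kN to N19: 140 each.
    N19: 20+140 = 160 > 80
  N26 sheds 180 kN: no online neighbours, lost.
Round 2 — N19 snaps.
  N19 sheds 160 kN to N17, N21, N27, N8: 40 each.
    N17: 60+40 = 100 > 90
    N21: 70+40 = 110 ≤ 150
    N27: 80+40 = 120 ≤ 160
    N8: 110+40 = 150 > 140
Round 3 — N17, N8 snap.
  N17 sheds 100 kN to N21, N27: 50 each.
    N21: 110+50 = 160 > 150
    N27: 120+50 = 170 > 160
  N8 sheds 150 kN to N18, N21, N25: 50 each.
    N18: 80+50 = 130 ≤ 140
    N21: 160+50 = 210 > 150
    N25: 80+50 = 130 ≤ 140
Round 4 — N21, N27 snap.
  N21 sheds 210 kN to N18: 210 each.
    N18: 130+210 = 340 > 140
  N27 sheds 170 kN: no online neighbours, lost.
Round 5 — N18 snaps.
  N18 sheds 340 kN: no online neighbours, lost.
No further breaks.

5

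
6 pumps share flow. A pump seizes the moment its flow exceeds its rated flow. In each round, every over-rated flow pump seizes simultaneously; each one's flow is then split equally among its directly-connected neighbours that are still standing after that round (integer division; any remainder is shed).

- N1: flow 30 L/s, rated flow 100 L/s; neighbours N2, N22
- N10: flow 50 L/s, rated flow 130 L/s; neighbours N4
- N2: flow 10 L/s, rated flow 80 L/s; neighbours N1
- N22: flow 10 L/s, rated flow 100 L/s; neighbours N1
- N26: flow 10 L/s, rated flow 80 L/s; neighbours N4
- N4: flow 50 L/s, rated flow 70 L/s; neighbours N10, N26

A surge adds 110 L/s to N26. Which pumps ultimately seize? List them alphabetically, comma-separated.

N10, N26, N4

Round 1 — N26 at 120 > 80. N26 seizes.
  N26 sheds 120 L/s to N4: 120 each.
    N4: 50+120 = 170 > 70
Round 2 — N4 seizes.
  N4 sheds 170 L/s to N10: 170 each.
    N10: 50+170 = 220 > 130
Round 3 — N10 seizes.
  N10 sheds 220 L/s: no online neighbours, lost.
No further seizures.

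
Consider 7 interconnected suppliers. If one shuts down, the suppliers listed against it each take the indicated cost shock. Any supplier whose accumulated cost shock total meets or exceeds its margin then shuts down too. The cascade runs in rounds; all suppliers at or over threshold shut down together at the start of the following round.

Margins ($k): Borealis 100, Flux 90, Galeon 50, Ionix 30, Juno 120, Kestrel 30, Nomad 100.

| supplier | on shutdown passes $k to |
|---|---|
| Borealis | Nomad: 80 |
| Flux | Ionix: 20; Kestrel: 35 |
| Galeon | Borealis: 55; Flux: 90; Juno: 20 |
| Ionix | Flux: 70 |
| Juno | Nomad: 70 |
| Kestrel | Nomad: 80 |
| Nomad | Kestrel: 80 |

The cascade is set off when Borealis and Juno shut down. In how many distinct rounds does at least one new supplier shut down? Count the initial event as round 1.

3

Round 1 — Borealis, Juno shut down (initial).
  Nomad: +80+70 → 150 ≥ 100
Round 2 — Nomad shuts down.
  Kestrel: +80 → 80 ≥ 30
Round 3 — Kestrel shuts down.
No further shutdowns.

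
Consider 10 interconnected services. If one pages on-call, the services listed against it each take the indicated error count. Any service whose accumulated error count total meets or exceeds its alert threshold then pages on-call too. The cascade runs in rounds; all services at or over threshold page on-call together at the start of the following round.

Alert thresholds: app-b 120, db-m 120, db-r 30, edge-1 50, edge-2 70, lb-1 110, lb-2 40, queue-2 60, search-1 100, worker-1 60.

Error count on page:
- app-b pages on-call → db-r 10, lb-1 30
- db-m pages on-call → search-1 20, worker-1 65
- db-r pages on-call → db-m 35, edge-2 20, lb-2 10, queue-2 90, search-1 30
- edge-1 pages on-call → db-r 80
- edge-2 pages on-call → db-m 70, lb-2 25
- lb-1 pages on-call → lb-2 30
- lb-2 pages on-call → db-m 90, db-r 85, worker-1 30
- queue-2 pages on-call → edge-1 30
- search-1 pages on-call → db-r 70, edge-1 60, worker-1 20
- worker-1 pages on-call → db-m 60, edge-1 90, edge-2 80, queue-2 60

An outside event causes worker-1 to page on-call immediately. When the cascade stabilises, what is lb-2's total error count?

35

Round 1 — worker-1 pages on-call (initial).
  db-m: +60 → 60 < 120
  edge-1: +90 → 90 ≥ 50
  edge-2: +80 → 80 ≥ 70
  queue-2: +60 → 60 ≥ 60
Round 2 — edge-1, edge-2, queue-2 page on-call.
  db-m: +70 → 130 ≥ 120
  db-r: +80 → 80 ≥ 30
  lb-2: +25 → 25 < 40
Round 3 — db-m, db-r page on-call.
  lb-2: +10 → 35 < 40
  search-1: +20+30 → 50 < 100
No further pages.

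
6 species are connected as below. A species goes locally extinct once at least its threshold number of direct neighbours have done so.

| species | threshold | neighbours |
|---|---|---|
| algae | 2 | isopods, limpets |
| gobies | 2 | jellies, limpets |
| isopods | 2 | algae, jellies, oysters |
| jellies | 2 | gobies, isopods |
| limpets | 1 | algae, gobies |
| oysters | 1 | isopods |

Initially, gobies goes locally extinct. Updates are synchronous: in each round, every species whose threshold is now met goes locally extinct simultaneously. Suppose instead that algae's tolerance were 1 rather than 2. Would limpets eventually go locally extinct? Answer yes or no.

yes

With algae's tolerance at 1:
Round 1 — gobies goes locally extinct (initial).
Round 2 — checking thresholds:
  jellies: 1 of 2 neighbours < 2, holds.
  limpets: 1 of 2 neighbours ≥ 1, goes locally extinct.
Round 3 — checking thresholds:
  algae: 1 of 2 neighbours ≥ 1, goes locally extinct.
  jellies: 1 of 2 neighbours < 2, holds.
Round 4 — no new extinctions; cascade stops.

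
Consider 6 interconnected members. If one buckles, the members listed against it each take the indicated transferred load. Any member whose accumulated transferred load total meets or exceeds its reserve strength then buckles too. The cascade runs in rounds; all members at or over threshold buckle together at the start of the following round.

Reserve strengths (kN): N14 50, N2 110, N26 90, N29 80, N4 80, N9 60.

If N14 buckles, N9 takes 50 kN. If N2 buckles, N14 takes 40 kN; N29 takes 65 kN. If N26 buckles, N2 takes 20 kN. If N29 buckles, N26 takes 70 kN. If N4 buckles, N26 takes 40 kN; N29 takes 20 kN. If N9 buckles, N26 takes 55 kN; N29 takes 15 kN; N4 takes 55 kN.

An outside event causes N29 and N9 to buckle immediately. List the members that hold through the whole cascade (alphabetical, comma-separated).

N14, N2, N4

Round 1 — N29, N9 buckle (initial).
  N26: +70+55 → 125 ≥ 90
  N4: +55 → 55 < 80
Round 2 — N26 buckles.
  N2: +20 → 20 < 110
No further bucklings.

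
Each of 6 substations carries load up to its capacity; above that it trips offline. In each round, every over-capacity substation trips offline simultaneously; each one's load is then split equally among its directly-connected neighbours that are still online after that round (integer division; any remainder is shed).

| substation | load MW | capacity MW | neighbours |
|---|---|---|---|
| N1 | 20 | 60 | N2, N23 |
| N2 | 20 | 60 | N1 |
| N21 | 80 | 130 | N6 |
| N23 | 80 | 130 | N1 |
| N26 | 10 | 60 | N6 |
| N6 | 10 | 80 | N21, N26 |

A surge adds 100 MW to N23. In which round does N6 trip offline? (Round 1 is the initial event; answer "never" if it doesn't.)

Round 1 — N23 at 180 > 130. N23 trips offline.
  N23 sheds 180 MW to N1: 180 each.
    N1: 20+180 = 200 > 60
Round 2 — N1 trips offline.
  N1 sheds 200 MW to N2: 200 each.
    N2: 20+200 = 220 > 60
Round 3 — N2 trips offline.
  N2 sheds 220 MW: no online neighbours, lost.
No further trips.

never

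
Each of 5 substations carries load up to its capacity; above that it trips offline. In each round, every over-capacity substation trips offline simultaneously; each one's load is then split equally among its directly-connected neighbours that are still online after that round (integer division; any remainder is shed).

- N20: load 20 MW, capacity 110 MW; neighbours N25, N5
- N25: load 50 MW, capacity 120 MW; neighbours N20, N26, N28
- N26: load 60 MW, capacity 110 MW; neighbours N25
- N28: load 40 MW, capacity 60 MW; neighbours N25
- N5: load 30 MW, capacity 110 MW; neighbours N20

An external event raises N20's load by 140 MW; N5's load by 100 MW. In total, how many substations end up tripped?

5

Round 1 — N20 at 160 > 110; N5 at 130 > 110. N20, N5 trip offline.
  N20 sheds 160 MW to N25: 160 each.
    N25: 50+160 = 210 > 120
  N5 sheds 130 MW: no online neighbours, lost.
Round 2 — N25 trips offline.
  N25 sheds 210 MW to N26, N28: 105 each.
    N26: 60+105 = 165 > 110
    N28: 40+105 = 145 > 60
Round 3 — N26, N28 trip offline.
  N26 sheds 165 MW: no online neighbours, lost.
  N28 sheds 145 MW: no online neighbours, lost.
No further trips.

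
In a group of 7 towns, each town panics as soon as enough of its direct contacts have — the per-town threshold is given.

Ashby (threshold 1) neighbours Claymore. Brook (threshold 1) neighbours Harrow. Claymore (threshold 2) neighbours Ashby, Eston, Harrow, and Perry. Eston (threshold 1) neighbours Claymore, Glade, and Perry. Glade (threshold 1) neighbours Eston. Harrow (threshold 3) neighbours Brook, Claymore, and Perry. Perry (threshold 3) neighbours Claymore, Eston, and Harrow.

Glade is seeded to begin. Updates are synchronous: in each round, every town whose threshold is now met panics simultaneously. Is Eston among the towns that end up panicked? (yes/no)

Round 1 — Glade panics (initial).
Round 2 — checking thresholds:
  Eston: 1 of 3 neighbours ≥ 1, panics.
Round 3 — no new panics; cascade stops.

yes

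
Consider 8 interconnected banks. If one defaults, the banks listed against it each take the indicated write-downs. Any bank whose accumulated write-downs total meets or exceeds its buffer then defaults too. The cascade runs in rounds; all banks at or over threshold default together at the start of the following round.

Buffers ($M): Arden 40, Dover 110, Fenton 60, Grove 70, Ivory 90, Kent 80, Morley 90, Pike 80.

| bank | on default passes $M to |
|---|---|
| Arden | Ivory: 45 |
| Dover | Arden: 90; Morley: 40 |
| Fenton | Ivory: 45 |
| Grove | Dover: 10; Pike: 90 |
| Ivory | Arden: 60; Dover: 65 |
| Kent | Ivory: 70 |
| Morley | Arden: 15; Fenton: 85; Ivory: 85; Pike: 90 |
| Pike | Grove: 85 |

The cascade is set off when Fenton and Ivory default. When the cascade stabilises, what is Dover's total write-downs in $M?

65

Round 1 — Fenton, Ivory default (initial).
  Arden: +60 → 60 ≥ 40
  Dover: +65 → 65 < 110
Round 2 — Arden defaults.
No further defaults.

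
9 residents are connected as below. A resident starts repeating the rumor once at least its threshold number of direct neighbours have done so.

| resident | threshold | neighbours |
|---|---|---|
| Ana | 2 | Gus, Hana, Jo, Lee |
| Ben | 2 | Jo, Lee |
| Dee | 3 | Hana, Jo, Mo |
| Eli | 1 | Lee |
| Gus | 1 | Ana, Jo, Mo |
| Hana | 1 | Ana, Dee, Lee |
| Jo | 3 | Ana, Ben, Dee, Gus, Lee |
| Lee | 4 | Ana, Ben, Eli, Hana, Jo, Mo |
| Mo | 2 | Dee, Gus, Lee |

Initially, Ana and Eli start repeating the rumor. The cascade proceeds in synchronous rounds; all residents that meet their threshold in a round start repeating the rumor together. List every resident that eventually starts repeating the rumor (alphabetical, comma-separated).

Ana, Eli, Gus, Hana

Round 1 — Ana, Eli start repeating the rumor (initial).
Round 2 — checking thresholds:
  Gus: 1 of 3 neighbours ≥ 1, starts repeating the rumor.
  Hana: 1 of 3 neighbours ≥ 1, starts repeating the rumor.
  Jo: 1 of 5 neighbours < 3, holds.
  Lee: 2 of 6 neighbours < 4, holds.
Round 3 — no new spreads; cascade stops.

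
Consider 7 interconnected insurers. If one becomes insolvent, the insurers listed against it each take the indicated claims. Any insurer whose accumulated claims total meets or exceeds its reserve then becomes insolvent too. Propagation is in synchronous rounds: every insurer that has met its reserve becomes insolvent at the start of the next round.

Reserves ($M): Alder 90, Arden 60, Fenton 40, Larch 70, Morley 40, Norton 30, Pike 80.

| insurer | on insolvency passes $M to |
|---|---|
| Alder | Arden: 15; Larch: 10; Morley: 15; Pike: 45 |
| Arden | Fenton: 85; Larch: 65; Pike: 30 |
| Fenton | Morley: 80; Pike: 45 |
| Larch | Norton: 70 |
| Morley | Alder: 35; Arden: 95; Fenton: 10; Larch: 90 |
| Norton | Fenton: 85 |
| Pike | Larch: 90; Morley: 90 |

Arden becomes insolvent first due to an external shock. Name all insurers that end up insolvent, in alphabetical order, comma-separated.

Round 1 — Arden becomes insolvent (initial).
  Fenton: +85 → 85 ≥ 40
  Larch: +65 → 65 < 70
  Pike: +30 → 30 < 80
Round 2 — Fenton becomes insolvent.
  Morley: +80 → 80 ≥ 40
  Pike: +45 → 75 < 80
Round 3 — Morley becomes insolvent.
  Alder: +35 → 35 < 90
  Larch: +90 → 155 ≥ 70
Round 4 — Larch becomes insolvent.
  Norton: +70 → 70 ≥ 30
Round 5 — Norton becomes insolvent.
No further insolvencies.

Arden, Fenton, Larch, Morley, Norton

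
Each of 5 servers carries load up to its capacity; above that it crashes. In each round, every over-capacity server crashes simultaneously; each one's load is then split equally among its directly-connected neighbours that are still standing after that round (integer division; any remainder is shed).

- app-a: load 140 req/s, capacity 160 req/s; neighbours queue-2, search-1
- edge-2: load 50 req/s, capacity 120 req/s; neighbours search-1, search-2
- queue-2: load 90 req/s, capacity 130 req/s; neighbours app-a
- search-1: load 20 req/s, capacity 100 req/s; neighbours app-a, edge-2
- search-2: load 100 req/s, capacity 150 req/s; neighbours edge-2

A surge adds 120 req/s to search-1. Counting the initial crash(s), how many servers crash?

Round 1 — search-1 at 140 > 100. search-1 crashes.
  search-1 sheds 140 req/s to app-a, edge-2: 70 each.
    app-a: 140+70 = 210 > 160
    edge-2: 50+70 = 120 ≤ 120
Round 2 — app-a crashes.
  app-a sheds 210 req/s to queue-2: 210 each.
    queue-2: 90+210 = 300 > 130
Round 3 — queue-2 crashes.
  queue-2 sheds 300 req/s: no online neighbours, lost.
No further crashes.

3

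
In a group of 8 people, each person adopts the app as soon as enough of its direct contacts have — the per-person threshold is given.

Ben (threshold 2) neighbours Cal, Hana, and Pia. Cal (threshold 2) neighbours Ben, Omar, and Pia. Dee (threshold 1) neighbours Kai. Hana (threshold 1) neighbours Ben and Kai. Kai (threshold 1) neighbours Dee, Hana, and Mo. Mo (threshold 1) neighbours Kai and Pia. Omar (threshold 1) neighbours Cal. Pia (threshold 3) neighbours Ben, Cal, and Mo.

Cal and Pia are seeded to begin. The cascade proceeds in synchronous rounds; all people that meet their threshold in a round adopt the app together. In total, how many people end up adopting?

Round 1 — Cal, Pia adopt the app (initial).
Round 2 — checking thresholds:
  Ben: 2 of 3 neighbours ≥ 2, adopts the app.
  Mo: 1 of 2 neighbours ≥ 1, adopts the app.
  Omar: 1 of 1 neighbours ≥ 1, adopts the app.
Round 3 — checking thresholds:
  Hana: 1 of 2 neighbours ≥ 1, adopts the app.
  Kai: 1 of 3 neighbours ≥ 1, adopts the app.
Round 4 — checking thresholds:
  Dee: 1 of 1 neighbours ≥ 1, adopts the app.
Round 5 — no new adoptions; cascade stops.

8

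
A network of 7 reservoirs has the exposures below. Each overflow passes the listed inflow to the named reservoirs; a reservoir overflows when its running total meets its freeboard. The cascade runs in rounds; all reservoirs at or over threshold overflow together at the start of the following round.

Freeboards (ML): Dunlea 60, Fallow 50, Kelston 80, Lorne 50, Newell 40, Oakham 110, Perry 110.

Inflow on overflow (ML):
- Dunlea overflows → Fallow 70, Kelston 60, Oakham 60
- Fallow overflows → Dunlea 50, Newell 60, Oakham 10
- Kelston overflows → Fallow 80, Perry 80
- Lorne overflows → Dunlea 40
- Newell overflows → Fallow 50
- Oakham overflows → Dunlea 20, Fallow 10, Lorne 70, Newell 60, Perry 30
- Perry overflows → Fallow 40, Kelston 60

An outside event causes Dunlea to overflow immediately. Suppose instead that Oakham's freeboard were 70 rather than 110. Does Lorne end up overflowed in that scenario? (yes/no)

With Oakham's freeboard at 70:
Round 1 — Dunlea overflows (initial).
  Fallow: +70 → 70 ≥ 50
  Kelston: +60 → 60 < 80
  Oakham: +60 → 60 < 70
Round 2 — Fallow overflows.
  Newell: +60 → 60 ≥ 40
  Oakham: +10 → 70 ≥ 70
Round 3 — Newell, Oakham overflow.
  Lorne: +70 → 70 ≥ 50
  Perry: +30 → 30 < 110
Round 4 — Lorne overflows.
No further overflows.

yes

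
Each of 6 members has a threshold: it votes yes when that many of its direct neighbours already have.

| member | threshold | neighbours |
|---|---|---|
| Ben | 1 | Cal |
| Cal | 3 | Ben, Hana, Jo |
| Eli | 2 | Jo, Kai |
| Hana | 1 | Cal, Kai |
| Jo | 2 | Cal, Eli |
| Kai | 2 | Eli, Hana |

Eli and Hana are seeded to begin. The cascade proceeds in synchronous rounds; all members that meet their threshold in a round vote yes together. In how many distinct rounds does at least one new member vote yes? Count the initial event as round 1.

Round 1 — Eli, Hana vote yes (initial).
Round 2 — checking thresholds:
  Cal: 1 of 3 neighbours < 3, holds.
  Jo: 1 of 2 neighbours < 2, holds.
  Kai: 2 of 2 neighbours ≥ 2, votes yes.
Round 3 — no new yes votes; cascade stops.

2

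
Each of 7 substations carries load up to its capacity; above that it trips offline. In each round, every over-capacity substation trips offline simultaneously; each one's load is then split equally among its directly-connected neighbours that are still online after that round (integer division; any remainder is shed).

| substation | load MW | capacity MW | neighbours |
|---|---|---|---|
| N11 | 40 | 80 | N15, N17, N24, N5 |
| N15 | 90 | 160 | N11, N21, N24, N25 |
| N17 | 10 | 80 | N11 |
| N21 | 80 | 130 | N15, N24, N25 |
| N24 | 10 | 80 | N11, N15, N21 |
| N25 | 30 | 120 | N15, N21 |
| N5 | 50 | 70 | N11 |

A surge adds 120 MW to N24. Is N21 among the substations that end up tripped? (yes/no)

Round 1 — N24 at 130 > 80. N24 trips offline.
  N24 sheds 130 MW to N11, N15, N21: 43 each (1 lost).
    N11: 40+43 = 83 > 80
    N15: 90+43 = 133 ≤ 160
    N21: 80+43 = 123 ≤ 130
Round 2 — N11 trips offline.
  N11 sheds 83 MW to N15, N17, N5: 27 each (2 lost).
    N15: 133+27 = 160 ≤ 160
    N17: 10+27 = 37 ≤ 80
    N5: 50+27 = 77 > 70
Round 3 — N5 trips offline.
  N5 sheds 77 MW: no online neighbours, lost.
No further trips.

no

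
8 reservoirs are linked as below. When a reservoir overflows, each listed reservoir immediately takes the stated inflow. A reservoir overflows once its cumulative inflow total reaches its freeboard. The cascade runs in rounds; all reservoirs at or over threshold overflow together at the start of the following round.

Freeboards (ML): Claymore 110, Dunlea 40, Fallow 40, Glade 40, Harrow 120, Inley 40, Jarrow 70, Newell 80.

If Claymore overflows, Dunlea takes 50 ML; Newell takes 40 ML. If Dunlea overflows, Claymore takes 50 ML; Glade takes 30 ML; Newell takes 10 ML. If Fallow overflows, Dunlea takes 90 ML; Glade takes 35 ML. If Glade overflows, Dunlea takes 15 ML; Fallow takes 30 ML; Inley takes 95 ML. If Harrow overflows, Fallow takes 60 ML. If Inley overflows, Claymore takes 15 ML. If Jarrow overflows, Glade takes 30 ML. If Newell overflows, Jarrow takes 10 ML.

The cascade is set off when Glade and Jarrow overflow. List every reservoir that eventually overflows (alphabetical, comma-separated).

Glade, Inley, Jarrow

Round 1 — Glade, Jarrow overflow (initial).
  Dunlea: +15 → 15 < 40
  Fallow: +30 → 30 < 40
  Inley: +95 → 95 ≥ 40
Round 2 — Inley overflows.
  Claymore: +15 → 15 < 110
No further overflows.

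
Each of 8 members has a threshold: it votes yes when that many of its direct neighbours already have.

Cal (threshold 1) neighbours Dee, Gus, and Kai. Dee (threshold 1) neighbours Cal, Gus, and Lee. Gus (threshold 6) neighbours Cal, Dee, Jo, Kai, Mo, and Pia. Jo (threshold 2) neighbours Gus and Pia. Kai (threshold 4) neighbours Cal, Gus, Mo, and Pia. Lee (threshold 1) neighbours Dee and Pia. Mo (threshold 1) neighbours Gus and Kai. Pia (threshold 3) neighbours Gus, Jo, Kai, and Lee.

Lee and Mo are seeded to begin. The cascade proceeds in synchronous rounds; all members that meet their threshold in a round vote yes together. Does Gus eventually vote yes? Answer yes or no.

Round 1 — Lee, Mo vote yes (initial).
Round 2 — checking thresholds:
  Dee: 1 of 3 neighbours ≥ 1, votes yes.
  Gus: 1 of 6 neighbours < 6, below threshold.
  Kai: 1 of 4 neighbours < 4, below threshold.
  Pia: 1 of 4 neighbours < 3, below threshold.
Round 3 — checking thresholds:
  Cal: 1 of 3 neighbours ≥ 1, votes yes.
  Gus: 2 of 6 neighbours < 6, below threshold.
  Kai: 1 of 4 neighbours < 4, below threshold.
  Pia: 1 of 4 neighbours < 3, below threshold.
Round 4 — no new yes votes; cascade stops.

no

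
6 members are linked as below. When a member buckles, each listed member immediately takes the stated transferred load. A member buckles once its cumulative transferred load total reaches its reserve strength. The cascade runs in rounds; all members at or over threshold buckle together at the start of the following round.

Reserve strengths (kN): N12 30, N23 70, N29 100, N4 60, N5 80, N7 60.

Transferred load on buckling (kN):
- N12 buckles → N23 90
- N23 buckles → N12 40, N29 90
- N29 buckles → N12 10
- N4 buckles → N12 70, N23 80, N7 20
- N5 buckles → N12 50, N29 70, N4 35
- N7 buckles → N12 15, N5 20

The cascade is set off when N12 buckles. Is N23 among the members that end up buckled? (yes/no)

Round 1 — N12 buckles (initial).
  N23: +90 → 90 ≥ 70
Round 2 — N23 buckles.
  N29: +90 → 90 < 100
No further bucklings.

yes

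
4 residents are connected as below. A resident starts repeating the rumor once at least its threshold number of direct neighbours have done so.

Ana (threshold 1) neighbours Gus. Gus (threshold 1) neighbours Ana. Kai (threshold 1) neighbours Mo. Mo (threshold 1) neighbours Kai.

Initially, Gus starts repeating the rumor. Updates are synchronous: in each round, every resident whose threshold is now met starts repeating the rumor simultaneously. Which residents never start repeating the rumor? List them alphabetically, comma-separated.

Round 1 — Gus starts repeating the rumor (initial).
Round 2 — checking thresholds:
  Ana: 1 of 1 neighbours ≥ 1, starts repeating the rumor.
Round 3 — no new spreads; cascade stops.

Kai, Mo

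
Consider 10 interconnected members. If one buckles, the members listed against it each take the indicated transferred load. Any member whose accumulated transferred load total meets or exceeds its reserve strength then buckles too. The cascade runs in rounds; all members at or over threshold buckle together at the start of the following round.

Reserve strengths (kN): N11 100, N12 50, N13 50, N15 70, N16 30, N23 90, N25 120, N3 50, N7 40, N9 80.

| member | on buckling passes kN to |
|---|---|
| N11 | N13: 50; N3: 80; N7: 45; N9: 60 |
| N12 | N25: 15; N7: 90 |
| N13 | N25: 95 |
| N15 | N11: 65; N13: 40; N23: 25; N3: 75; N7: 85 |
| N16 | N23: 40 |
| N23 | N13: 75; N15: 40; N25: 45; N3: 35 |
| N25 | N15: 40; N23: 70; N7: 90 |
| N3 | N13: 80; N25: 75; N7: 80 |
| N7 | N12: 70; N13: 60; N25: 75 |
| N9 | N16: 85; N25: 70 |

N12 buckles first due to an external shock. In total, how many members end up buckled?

4

Round 1 — N12 buckles (initial).
  N25: +15 → 15 < 120
  N7: +90 → 90 ≥ 40
Round 2 — N7 buckles.
  N13: +60 → 60 ≥ 50
  N25: +75 → 90 < 120
Round 3 — N13 buckles.
  N25: +95 → 185 ≥ 120
Round 4 — N25 buckles.
  N15: +40 → 40 < 70
  N23: +70 → 70 < 90
No further bucklings.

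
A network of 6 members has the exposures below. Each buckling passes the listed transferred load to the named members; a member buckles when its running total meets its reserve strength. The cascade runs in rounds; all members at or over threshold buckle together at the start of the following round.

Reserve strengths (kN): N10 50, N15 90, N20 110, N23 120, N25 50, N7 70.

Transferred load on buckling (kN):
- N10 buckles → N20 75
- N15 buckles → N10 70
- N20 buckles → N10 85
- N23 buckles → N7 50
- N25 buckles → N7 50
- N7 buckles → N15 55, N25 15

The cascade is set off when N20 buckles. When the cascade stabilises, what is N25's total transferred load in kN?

0

Round 1 — N20 buckles (initial).
  N10: +85 → 85 ≥ 50
Round 2 — N10 buckles.
No further bucklings.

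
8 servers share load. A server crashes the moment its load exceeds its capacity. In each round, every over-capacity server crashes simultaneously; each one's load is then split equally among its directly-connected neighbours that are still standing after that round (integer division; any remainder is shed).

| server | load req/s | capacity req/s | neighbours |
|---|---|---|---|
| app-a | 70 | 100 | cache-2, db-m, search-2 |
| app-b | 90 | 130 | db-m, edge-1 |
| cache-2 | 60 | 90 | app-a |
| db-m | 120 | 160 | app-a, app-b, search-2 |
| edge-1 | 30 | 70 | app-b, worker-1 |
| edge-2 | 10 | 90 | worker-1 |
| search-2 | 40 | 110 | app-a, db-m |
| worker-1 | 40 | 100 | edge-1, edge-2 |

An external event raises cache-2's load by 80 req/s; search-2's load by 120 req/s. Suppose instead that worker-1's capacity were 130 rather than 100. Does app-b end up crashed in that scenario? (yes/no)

yes

With worker-1's capacity at 130:
Round 1 — cache-2 at 140 > 90; search-2 at 160 > 110. cache-2, search-2 crash.
  cache-2 sheds 140 req/s to app-a: 140 each.
    app-a: 70+140 = 210 > 100
  search-2 sheds 160 req/s to app-a, db-m: 80 each.
    app-a: 210+80 = 290 > 100
    db-m: 120+80 = 200 > 160
Round 2 — app-a, db-m crash.
  app-a sheds 290 req/s: no online neighbours, lost.
  db-m sheds 200 req/s to app-b: 200 each.
    app-b: 90+200 = 290 > 130
Round 3 — app-b crashes.
  app-b sheds 290 req/s to edge-1: 290 each.
    edge-1: 30+290 = 320 > 70
Round 4 — edge-1 crashes.
  edge-1 sheds 320 req/s to worker-1: 320 each.
    worker-1: 40+320 = 360 > 130
Round 5 — worker-1 crashes.
  worker-1 sheds 360 req/s to edge-2: 360 each.
    edge-2: 10+360 = 370 > 90
Round 6 — edge-2 crashes.
  edge-2 sheds 370 req/s: no online neighbours, lost.
No further crashes.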